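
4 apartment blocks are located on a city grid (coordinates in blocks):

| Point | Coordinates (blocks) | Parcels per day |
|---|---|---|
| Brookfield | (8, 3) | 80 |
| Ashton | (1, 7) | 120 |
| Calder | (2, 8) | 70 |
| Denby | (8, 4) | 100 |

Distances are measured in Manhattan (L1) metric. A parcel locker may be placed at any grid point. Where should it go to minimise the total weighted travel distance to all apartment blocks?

Manhattan distance separates: Σwᵢ(|x−xᵢ|+|y−yᵢ|) = Σwᵢ|x−xᵢ| + Σwᵢ|y−yᵢ|, so x and y are optimised independently as 1-D weighted medians.
Total weight W = 370; half = 185.
x-coordinate, sorted with cumulative weight:
  x=1 (Ashton, w=120) cum 120
  x=2 (Calder, w=70) cum 190  ← median
  x=8 (Brookfield, w=80) cum 270
  x=8 (Denby, w=100) cum 370
⇒ x* = 2
y-coordinate, sorted with cumulative weight:
  y=3 (Brookfield, w=80) cum 80
  y=4 (Denby, w=100) cum 180
  y=7 (Ashton, w=120) cum 300  ← median
  y=8 (Calder, w=70) cum 370
⇒ y* = 7

(2, 7)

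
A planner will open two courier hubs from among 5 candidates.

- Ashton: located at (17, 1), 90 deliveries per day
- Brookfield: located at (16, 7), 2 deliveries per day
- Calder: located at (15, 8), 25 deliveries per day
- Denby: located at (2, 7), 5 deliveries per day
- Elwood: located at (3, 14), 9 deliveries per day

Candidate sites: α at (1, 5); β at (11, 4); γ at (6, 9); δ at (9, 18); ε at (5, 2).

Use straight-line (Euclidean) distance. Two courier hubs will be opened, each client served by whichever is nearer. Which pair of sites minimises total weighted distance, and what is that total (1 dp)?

Evaluate every pair (each demand assigned to the nearer of the two):
  {β, γ}: total = 831.7
  {α, β}: total = 851.0
  {β, δ}: total = 869.2
  {β, ε}: total = 895.5
  {γ, ε}: total = 1405.4
  {δ, ε}: total = 1493.5
  {α, ε}: total = 1493.6
  {α, γ}: total = 1534.6
  {γ, δ}: total = 1545.8
  {α, δ}: total = 1878.0
Best pair: {β, γ} with total 831.7.

{β, γ}, total 831.7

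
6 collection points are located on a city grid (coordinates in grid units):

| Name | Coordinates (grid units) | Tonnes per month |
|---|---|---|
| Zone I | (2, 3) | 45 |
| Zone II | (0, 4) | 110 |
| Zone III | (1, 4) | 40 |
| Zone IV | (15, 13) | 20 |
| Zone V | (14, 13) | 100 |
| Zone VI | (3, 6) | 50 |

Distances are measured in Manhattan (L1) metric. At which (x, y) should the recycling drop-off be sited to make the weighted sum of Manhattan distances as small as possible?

Manhattan distance separates: Σwᵢ(|x−xᵢ|+|y−yᵢ|) = Σwᵢ|x−xᵢ| + Σwᵢ|y−yᵢ|, so x and y are optimised independently as 1-D weighted medians.
Total weight W = 365; half = 182.5.
x-coordinate, sorted with cumulative weight:
  x=0 (Zone II, w=110) cum 110
  x=1 (Zone III, w=40) cum 150
  x=2 (Zone I, w=45) cum 195  ← median
  x=3 (Zone VI, w=50) cum 245
  x=14 (Zone V, w=100) cum 345
  x=15 (Zone IV, w=20) cum 365
⇒ x* = 2
y-coordinate, sorted with cumulative weight:
  y=3 (Zone I, w=45) cum 45
  y=4 (Zone II, w=110) cum 155
  y=4 (Zone III, w=40) cum 195  ← median
  y=6 (Zone VI, w=50) cum 245
  y=13 (Zone IV, w=20) cum 265
  y=13 (Zone V, w=100) cum 365
⇒ y* = 4

(2, 4)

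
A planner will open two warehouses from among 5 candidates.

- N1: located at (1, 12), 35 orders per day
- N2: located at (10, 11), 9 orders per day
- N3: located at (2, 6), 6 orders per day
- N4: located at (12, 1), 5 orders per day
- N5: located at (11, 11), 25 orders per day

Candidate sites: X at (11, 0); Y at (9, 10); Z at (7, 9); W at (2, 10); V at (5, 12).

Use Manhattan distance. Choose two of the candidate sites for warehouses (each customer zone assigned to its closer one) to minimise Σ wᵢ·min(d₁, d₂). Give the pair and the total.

Evaluate every pair (each demand assigned to the nearer of the two):
  {Y, W}: total = 282
  {Y, V}: total = 347
  {Z, W}: total = 389
  {X, V}: total = 433
  {Z, V}: total = 448
  {W, V}: total = 448
  {X, W}: total = 470
  {Y, Z}: total = 516
  {X, Y}: total = 519
  {X, Z}: total = 568
Best pair: {Y, W} with total 282.

{Y, W}, total 282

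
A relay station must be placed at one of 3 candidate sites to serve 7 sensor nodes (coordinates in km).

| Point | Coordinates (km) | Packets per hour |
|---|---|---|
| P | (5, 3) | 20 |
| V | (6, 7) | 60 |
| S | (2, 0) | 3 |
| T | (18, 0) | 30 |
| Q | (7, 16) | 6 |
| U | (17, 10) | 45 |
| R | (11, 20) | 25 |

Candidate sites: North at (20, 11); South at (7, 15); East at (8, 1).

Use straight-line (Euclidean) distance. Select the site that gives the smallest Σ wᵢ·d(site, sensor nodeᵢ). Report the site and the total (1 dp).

Total weighted distance at each candidate:
  North (20, 11): total = 2156.4
  South (7, 15): total = 2001.7
  East (8, 1): total = 1915.2
Minimum is at East with total 1915.2 km.

East, total 1915.2 km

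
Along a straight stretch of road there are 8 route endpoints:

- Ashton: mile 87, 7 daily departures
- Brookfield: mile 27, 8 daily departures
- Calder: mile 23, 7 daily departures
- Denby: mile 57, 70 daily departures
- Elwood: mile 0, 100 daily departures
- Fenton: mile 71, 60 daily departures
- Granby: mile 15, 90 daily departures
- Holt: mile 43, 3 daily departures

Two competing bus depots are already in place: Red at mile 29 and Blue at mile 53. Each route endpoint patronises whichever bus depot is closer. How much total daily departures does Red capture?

205

The indifferent point is the midpoint (29+53)/2 = 41; route endpoints left of it (closer to Red at 29) go to Red, those right go to Blue.
  Elwood at 0 (w=100) → Red
  Granby at 15 (w=90) → Red
  Calder at 23 (w=7) → Red
  Brookfield at 27 (w=8) → Red
  Holt at 43 (w=3) → Blue
  Denby at 57 (w=70) → Blue
  Fenton at 71 (w=60) → Blue
  Ashton at 87 (w=7) → Blue
Red captures 205; Blue captures 140.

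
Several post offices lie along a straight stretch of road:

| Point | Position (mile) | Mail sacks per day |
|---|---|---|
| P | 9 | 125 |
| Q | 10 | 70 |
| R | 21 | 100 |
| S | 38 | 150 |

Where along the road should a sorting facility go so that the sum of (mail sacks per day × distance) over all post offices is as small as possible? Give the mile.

For a sum of weighted absolute distances on a line, the optimum is the weighted median (not the mean). Total weight W = 445; half-weight = 222.5.
Sort by position and accumulate weight:
  mile 9 (P, w=125) → cum 125
  mile 10 (Q, w=70) → cum 195
  mile 21 (R, w=100) → cum 295  ≥ 222.5 → median here
  mile 38 (S, w=150) → cum 445
Optimal location: mile 21.

x = 21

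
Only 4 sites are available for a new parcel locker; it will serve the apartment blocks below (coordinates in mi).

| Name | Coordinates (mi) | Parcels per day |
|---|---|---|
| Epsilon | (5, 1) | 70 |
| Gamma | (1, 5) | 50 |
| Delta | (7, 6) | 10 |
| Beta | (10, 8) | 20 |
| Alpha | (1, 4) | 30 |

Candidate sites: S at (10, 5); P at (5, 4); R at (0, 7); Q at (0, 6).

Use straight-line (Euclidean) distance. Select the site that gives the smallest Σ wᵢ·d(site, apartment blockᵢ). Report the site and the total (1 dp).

Total weighted distance at each candidate:
  S (10, 5): total = 1261.5
  P (5, 4): total = 692.5
  R (0, 7): total = 1025.1
  Q (0, 6): total = 906.7
Minimum is at P with total 692.5 mi.

P, total 692.5 mi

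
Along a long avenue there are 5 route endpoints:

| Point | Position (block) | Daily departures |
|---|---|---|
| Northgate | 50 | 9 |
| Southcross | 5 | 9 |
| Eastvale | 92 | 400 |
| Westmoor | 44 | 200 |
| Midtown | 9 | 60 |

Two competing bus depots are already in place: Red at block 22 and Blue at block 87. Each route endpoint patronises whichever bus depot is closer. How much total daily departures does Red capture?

The indifferent point is the midpoint (22+87)/2 = 54.5; route endpoints left of it (closer to Red at 22) go to Red, those right go to Blue.
  Southcross at 5 (w=9) → Red
  Midtown at 9 (w=60) → Red
  Westmoor at 44 (w=200) → Red
  Northgate at 50 (w=9) → Red
  Eastvale at 92 (w=400) → Blue
Red captures 278; Blue captures 400.

278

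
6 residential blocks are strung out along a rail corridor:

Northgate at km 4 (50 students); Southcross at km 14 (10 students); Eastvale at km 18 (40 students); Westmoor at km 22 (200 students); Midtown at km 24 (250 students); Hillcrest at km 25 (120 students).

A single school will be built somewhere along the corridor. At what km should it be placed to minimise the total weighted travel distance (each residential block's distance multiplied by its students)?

x = 24

For a sum of weighted absolute distances on a line, the optimum is the weighted median (not the mean). Total weight W = 670; half-weight = 335.
Sort by position and accumulate weight:
  km 4 (Northgate, w=50) → cum 50
  km 14 (Southcross, w=10) → cum 60
  km 18 (Eastvale, w=40) → cum 100
  km 22 (Westmoor, w=200) → cum 300
  km 24 (Midtown, w=250) → cum 550  ≥ 335 → median here
  km 25 (Hillcrest, w=120) → cum 670
Optimal location: km 24.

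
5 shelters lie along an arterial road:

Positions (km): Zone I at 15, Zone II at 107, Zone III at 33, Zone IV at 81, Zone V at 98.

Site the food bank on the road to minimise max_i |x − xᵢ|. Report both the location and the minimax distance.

The 1-center on a line is the midpoint of the two extreme points: leftmost at 15, rightmost at 107.
Optimal location = (15 + 107)/2 = 61; maximum distance = (107 − 15)/2 = 46.

location 61, max distance 46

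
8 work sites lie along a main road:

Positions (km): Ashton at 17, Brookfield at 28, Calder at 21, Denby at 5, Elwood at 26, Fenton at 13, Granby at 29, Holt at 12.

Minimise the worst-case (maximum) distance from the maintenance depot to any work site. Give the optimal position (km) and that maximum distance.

The 1-center on a line is the midpoint of the two extreme points: leftmost at 5, rightmost at 29.
Optimal location = (5 + 29)/2 = 17; maximum distance = (29 − 5)/2 = 12.

location 17, max distance 12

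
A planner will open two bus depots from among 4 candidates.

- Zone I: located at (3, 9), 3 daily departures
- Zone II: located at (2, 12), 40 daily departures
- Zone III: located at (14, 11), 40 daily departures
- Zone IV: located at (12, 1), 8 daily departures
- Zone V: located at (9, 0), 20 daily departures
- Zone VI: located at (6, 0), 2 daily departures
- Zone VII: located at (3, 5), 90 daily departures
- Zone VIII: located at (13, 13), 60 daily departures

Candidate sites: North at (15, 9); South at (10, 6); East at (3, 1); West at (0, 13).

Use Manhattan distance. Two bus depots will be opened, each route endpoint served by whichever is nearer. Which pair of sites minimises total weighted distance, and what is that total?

Evaluate every pair (each demand assigned to the nearer of the two):
  {North, East}: total = 1564
  {North, South}: total = 2006
  {South, East}: total = 2028
  {North, West}: total = 2035
  {South, West}: total = 2037
  {East, West}: total = 2141
Best pair: {North, East} with total 1564.

{North, East}, total 1564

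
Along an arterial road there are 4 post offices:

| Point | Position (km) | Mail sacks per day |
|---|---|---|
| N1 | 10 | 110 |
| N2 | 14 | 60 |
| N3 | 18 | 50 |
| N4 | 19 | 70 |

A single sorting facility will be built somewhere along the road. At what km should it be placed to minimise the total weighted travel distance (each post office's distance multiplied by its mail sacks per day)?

For a sum of weighted absolute distances on a line, the optimum is the weighted median (not the mean). Total weight W = 290; half-weight = 145.
Sort by position and accumulate weight:
  km 10 (N1, w=110) → cum 110
  km 14 (N2, w=60) → cum 170  ≥ 145 → median here
  km 18 (N3, w=50) → cum 220
  km 19 (N4, w=70) → cum 290
Optimal location: km 14.

x = 14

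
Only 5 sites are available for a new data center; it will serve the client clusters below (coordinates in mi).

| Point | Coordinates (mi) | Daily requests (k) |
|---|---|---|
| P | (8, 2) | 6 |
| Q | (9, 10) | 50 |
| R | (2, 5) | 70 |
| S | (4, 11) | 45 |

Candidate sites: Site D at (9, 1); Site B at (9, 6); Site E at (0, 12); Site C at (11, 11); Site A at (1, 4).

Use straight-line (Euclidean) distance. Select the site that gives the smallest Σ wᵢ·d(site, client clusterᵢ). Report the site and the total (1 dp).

Site A, total 985.4 mi

Total weighted distance at each candidate:
  Site D (9, 1): total = 1526.0
  Site B (9, 6): total = 1037.9
  Site E (0, 12): total = 1233.0
  Site C (11, 11): total = 1240.9
  Site A (1, 4): total = 985.4
Minimum is at Site A with total 985.4 mi.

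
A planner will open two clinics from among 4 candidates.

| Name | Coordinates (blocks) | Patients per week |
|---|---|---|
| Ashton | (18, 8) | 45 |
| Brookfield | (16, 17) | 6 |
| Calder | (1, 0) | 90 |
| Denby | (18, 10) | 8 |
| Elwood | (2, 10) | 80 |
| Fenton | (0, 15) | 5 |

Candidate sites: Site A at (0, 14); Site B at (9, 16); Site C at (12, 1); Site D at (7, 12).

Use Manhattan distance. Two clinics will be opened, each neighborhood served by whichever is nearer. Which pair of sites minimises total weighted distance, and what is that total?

{Site A, Site C}, total 2384

Evaluate every pair (each demand assigned to the nearer of the two):
  {Site A, Site C}: total = 2384
  {Site C, Site D}: total = 2463
  {Site A, Site D}: total = 2698
  {Site A, Site B}: total = 2768
  {Site B, Site C}: total = 2923
  {Site B, Site D}: total = 3057
Best pair: {Site A, Site C} with total 2384.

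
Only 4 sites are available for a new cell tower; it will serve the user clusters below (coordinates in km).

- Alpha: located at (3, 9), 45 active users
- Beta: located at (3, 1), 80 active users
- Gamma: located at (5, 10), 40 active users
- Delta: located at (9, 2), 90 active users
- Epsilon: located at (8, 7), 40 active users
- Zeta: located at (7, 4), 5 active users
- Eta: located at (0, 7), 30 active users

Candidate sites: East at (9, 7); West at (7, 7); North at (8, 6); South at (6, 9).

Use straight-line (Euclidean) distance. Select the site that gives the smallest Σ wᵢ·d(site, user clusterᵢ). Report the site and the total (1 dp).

West, total 1672.0 km

Total weighted distance at each candidate:
  East (9, 7): total = 1941.5
  West (7, 7): total = 1672.0
  North (8, 6): total = 1692.2
  South (6, 9): total = 1888.9
Minimum is at West with total 1672.0 km.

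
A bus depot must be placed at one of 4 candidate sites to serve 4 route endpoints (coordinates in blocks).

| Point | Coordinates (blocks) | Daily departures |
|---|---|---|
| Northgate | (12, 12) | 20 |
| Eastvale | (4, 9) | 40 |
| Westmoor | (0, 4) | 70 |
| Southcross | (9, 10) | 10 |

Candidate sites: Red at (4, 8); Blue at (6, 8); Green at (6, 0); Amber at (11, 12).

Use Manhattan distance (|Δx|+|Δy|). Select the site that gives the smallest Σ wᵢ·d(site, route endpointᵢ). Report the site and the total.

Red, total 910 blocks

Total weighted distance at each candidate:
  Red (4, 8): total = 910
  Blue (6, 8): total = 1070
  Green (6, 0): total = 1630
  Amber (11, 12): total = 1790
Minimum is at Red with total 910 blocks.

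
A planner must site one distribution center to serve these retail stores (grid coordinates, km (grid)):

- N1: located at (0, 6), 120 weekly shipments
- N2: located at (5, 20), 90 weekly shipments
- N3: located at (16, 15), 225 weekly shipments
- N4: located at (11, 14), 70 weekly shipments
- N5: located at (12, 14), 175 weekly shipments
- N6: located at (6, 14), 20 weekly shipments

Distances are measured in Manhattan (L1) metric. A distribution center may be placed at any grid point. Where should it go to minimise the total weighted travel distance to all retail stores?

(12, 14)

Manhattan distance separates: Σwᵢ(|x−xᵢ|+|y−yᵢ|) = Σwᵢ|x−xᵢ| + Σwᵢ|y−yᵢ|, so x and y are optimised independently as 1-D weighted medians.
Total weight W = 700; half = 350.
x-coordinate, sorted with cumulative weight:
  x=0 (N1, w=120) cum 120
  x=5 (N2, w=90) cum 210
  x=6 (N6, w=20) cum 230
  x=11 (N4, w=70) cum 300
  x=12 (N5, w=175) cum 475  ← median
  x=16 (N3, w=225) cum 700
⇒ x* = 12
y-coordinate, sorted with cumulative weight:
  y=6 (N1, w=120) cum 120
  y=14 (N4, w=70) cum 190
  y=14 (N5, w=175) cum 365  ← median
  y=14 (N6, w=20) cum 385
  y=15 (N3, w=225) cum 610
  y=20 (N2, w=90) cum 700
⇒ y* = 14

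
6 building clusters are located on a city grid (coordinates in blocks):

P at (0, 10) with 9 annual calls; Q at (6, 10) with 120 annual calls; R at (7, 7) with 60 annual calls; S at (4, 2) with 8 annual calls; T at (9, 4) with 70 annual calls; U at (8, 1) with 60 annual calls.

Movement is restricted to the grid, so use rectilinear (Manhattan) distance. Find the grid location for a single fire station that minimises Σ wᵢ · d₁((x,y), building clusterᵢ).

(7, 7)

Manhattan distance separates: Σwᵢ(|x−xᵢ|+|y−yᵢ|) = Σwᵢ|x−xᵢ| + Σwᵢ|y−yᵢ|, so x and y are optimised independently as 1-D weighted medians.
Total weight W = 327; half = 163.5.
x-coordinate, sorted with cumulative weight:
  x=0 (P, w=9) cum 9
  x=4 (S, w=8) cum 17
  x=6 (Q, w=120) cum 137
  x=7 (R, w=60) cum 197  ← median
  x=8 (U, w=60) cum 257
  x=9 (T, w=70) cum 327
⇒ x* = 7
y-coordinate, sorted with cumulative weight:
  y=1 (U, w=60) cum 60
  y=2 (S, w=8) cum 68
  y=4 (T, w=70) cum 138
  y=7 (R, w=60) cum 198  ← median
  y=10 (P, w=9) cum 207
  y=10 (Q, w=120) cum 327
⇒ y* = 7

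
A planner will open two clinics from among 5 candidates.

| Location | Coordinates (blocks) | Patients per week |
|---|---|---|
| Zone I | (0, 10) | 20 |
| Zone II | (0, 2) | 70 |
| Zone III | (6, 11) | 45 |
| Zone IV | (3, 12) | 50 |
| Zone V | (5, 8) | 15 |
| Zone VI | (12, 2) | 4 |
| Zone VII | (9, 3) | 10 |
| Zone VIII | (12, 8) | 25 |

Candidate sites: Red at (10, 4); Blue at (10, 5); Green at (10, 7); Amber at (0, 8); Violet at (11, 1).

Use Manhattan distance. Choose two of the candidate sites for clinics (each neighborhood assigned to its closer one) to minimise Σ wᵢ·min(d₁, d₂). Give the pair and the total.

{Green, Amber}, total 1398

Evaluate every pair (each demand assigned to the nearer of the two):
  {Green, Amber}: total = 1398
  {Blue, Amber}: total = 1465
  {Red, Amber}: total = 1476
  {Amber, Violet}: total = 1538
  {Red, Green}: total = 2261
  {Green, Violet}: total = 2273
  {Blue, Green}: total = 2345
  {Red, Blue}: total = 2571
  {Blue, Violet}: total = 2573
  {Red, Violet}: total = 2718
Best pair: {Green, Amber} with total 1398.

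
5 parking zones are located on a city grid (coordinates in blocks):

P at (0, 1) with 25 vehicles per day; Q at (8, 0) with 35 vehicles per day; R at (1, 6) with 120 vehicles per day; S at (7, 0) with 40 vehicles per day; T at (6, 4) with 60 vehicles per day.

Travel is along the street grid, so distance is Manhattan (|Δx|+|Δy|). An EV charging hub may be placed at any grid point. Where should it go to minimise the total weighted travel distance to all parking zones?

Manhattan distance separates: Σwᵢ(|x−xᵢ|+|y−yᵢ|) = Σwᵢ|x−xᵢ| + Σwᵢ|y−yᵢ|, so x and y are optimised independently as 1-D weighted medians.
Total weight W = 280; half = 140.
x-coordinate, sorted with cumulative weight:
  x=0 (P, w=25) cum 25
  x=1 (R, w=120) cum 145  ← median
  x=6 (T, w=60) cum 205
  x=7 (S, w=40) cum 245
  x=8 (Q, w=35) cum 280
⇒ x* = 1
y-coordinate, sorted with cumulative weight:
  y=0 (Q, w=35) cum 35
  y=0 (S, w=40) cum 75
  y=1 (P, w=25) cum 100
  y=4 (T, w=60) cum 160  ← median
  y=6 (R, w=120) cum 280
⇒ y* = 4

(1, 4)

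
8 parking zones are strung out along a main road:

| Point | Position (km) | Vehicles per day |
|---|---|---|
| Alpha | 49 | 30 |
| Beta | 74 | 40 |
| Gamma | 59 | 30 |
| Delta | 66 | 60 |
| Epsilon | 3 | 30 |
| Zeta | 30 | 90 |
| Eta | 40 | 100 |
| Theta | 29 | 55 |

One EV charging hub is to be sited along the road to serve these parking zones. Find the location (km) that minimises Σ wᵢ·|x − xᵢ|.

x = 40

For a sum of weighted absolute distances on a line, the optimum is the weighted median (not the mean). Total weight W = 435; half-weight = 217.5.
Sort by position and accumulate weight:
  km 3 (Epsilon, w=30) → cum 30
  km 29 (Theta, w=55) → cum 85
  km 30 (Zeta, w=90) → cum 175
  km 40 (Eta, w=100) → cum 275  ≥ 217.5 → median here
  km 49 (Alpha, w=30) → cum 305
  km 59 (Gamma, w=30) → cum 335
  km 66 (Delta, w=60) → cum 395
  km 74 (Beta, w=40) → cum 435
Optimal location: km 40.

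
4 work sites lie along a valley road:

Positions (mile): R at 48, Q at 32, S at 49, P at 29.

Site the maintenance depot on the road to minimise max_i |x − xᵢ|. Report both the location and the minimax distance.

The 1-center on a line is the midpoint of the two extreme points: leftmost at 29, rightmost at 49.
Optimal location = (29 + 49)/2 = 39; maximum distance = (49 − 29)/2 = 10.

location 39, max distance 10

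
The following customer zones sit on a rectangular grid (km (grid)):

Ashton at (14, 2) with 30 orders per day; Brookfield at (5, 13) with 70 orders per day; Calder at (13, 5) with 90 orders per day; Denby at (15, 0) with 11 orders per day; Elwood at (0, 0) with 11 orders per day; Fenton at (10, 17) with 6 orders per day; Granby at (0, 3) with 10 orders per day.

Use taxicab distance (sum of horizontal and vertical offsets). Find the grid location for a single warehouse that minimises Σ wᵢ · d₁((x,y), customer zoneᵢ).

Manhattan distance separates: Σwᵢ(|x−xᵢ|+|y−yᵢ|) = Σwᵢ|x−xᵢ| + Σwᵢ|y−yᵢ|, so x and y are optimised independently as 1-D weighted medians.
Total weight W = 228; half = 114.
x-coordinate, sorted with cumulative weight:
  x=0 (Elwood, w=11) cum 11
  x=0 (Granby, w=10) cum 21
  x=5 (Brookfield, w=70) cum 91
  x=10 (Fenton, w=6) cum 97
  x=13 (Calder, w=90) cum 187  ← median
  x=14 (Ashton, w=30) cum 217
  x=15 (Denby, w=11) cum 228
⇒ x* = 13
y-coordinate, sorted with cumulative weight:
  y=0 (Denby, w=11) cum 11
  y=0 (Elwood, w=11) cum 22
  y=2 (Ashton, w=30) cum 52
  y=3 (Granby, w=10) cum 62
  y=5 (Calder, w=90) cum 152  ← median
  y=13 (Brookfield, w=70) cum 222
  y=17 (Fenton, w=6) cum 228
⇒ y* = 5

(13, 5)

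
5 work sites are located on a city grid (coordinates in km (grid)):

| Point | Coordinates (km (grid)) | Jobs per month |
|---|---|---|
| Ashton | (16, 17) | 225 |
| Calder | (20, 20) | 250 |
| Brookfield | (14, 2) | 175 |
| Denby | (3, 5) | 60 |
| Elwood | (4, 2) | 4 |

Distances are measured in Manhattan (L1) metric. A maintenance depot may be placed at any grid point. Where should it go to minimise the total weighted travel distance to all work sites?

Manhattan distance separates: Σwᵢ(|x−xᵢ|+|y−yᵢ|) = Σwᵢ|x−xᵢ| + Σwᵢ|y−yᵢ|, so x and y are optimised independently as 1-D weighted medians.
Total weight W = 714; half = 357.
x-coordinate, sorted with cumulative weight:
  x=3 (Denby, w=60) cum 60
  x=4 (Elwood, w=4) cum 64
  x=14 (Brookfield, w=175) cum 239
  x=16 (Ashton, w=225) cum 464  ← median
  x=20 (Calder, w=250) cum 714
⇒ x* = 16
y-coordinate, sorted with cumulative weight:
  y=2 (Brookfield, w=175) cum 175
  y=2 (Elwood, w=4) cum 179
  y=5 (Denby, w=60) cum 239
  y=17 (Ashton, w=225) cum 464  ← median
  y=20 (Calder, w=250) cum 714
⇒ y* = 17

(16, 17)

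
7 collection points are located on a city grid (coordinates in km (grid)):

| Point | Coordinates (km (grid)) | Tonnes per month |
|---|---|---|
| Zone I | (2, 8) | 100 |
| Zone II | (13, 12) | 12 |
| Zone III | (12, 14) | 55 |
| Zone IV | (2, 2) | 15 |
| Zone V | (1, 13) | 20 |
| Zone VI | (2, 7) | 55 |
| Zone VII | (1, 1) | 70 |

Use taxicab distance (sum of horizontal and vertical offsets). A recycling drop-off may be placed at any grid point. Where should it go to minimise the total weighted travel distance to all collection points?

Manhattan distance separates: Σwᵢ(|x−xᵢ|+|y−yᵢ|) = Σwᵢ|x−xᵢ| + Σwᵢ|y−yᵢ|, so x and y are optimised independently as 1-D weighted medians.
Total weight W = 327; half = 163.5.
x-coordinate, sorted with cumulative weight:
  x=1 (Zone V, w=20) cum 20
  x=1 (Zone VII, w=70) cum 90
  x=2 (Zone I, w=100) cum 190  ← median
  x=2 (Zone IV, w=15) cum 205
  x=2 (Zone VI, w=55) cum 260
  x=12 (Zone III, w=55) cum 315
  x=13 (Zone II, w=12) cum 327
⇒ x* = 2
y-coordinate, sorted with cumulative weight:
  y=1 (Zone VII, w=70) cum 70
  y=2 (Zone IV, w=15) cum 85
  y=7 (Zone VI, w=55) cum 140
  y=8 (Zone I, w=100) cum 240  ← median
  y=12 (Zone II, w=12) cum 252
  y=13 (Zone V, w=20) cum 272
  y=14 (Zone III, w=55) cum 327
⇒ y* = 8

(2, 8)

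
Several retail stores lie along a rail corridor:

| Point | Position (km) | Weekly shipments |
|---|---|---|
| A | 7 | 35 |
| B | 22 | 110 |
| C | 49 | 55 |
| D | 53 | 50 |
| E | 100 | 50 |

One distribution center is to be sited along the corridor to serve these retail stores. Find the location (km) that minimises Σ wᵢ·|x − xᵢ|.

For a sum of weighted absolute distances on a line, the optimum is the weighted median (not the mean). Total weight W = 300; half-weight = 150.
Sort by position and accumulate weight:
  km 7 (A, w=35) → cum 35
  km 22 (B, w=110) → cum 145
  km 49 (C, w=55) → cum 200  ≥ 150 → median here
  km 53 (D, w=50) → cum 250
  km 100 (E, w=50) → cum 300
Optimal location: km 49.

x = 49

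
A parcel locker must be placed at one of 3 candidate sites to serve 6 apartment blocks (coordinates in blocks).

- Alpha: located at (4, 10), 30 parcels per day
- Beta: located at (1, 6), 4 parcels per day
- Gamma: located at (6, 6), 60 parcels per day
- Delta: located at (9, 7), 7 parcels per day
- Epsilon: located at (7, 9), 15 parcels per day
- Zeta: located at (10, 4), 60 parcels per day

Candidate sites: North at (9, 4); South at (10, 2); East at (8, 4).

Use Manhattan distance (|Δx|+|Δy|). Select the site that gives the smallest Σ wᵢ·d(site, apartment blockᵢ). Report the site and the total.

Total weighted distance at each candidate:
  North (9, 4): total = 856
  South (10, 2): total = 1264
  East (8, 4): total = 814
Minimum is at East with total 814 blocks.

East, total 814 blocks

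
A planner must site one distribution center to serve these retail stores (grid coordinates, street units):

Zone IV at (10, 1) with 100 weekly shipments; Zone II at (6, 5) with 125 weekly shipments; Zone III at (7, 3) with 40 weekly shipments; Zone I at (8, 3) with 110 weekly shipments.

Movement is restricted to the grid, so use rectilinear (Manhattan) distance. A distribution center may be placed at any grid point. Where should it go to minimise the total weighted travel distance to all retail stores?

(8, 3)

Manhattan distance separates: Σwᵢ(|x−xᵢ|+|y−yᵢ|) = Σwᵢ|x−xᵢ| + Σwᵢ|y−yᵢ|, so x and y are optimised independently as 1-D weighted medians.
Total weight W = 375; half = 187.5.
x-coordinate, sorted with cumulative weight:
  x=6 (Zone II, w=125) cum 125
  x=7 (Zone III, w=40) cum 165
  x=8 (Zone I, w=110) cum 275  ← median
  x=10 (Zone IV, w=100) cum 375
⇒ x* = 8
y-coordinate, sorted with cumulative weight:
  y=1 (Zone IV, w=100) cum 100
  y=3 (Zone III, w=40) cum 140
  y=3 (Zone I, w=110) cum 250  ← median
  y=5 (Zone II, w=125) cum 375
⇒ y* = 3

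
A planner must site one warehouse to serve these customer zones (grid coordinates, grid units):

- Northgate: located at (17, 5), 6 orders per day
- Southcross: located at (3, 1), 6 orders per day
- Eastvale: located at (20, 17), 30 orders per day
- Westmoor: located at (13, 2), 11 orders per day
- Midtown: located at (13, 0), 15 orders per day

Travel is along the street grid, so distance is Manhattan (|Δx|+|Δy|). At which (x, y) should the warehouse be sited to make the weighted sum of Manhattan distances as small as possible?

(17, 5)

Manhattan distance separates: Σwᵢ(|x−xᵢ|+|y−yᵢ|) = Σwᵢ|x−xᵢ| + Σwᵢ|y−yᵢ|, so x and y are optimised independently as 1-D weighted medians.
Total weight W = 68; half = 34.
x-coordinate, sorted with cumulative weight:
  x=3 (Southcross, w=6) cum 6
  x=13 (Westmoor, w=11) cum 17
  x=13 (Midtown, w=15) cum 32
  x=17 (Northgate, w=6) cum 38  ← median
  x=20 (Eastvale, w=30) cum 68
⇒ x* = 17
y-coordinate, sorted with cumulative weight:
  y=0 (Midtown, w=15) cum 15
  y=1 (Southcross, w=6) cum 21
  y=2 (Westmoor, w=11) cum 32
  y=5 (Northgate, w=6) cum 38  ← median
  y=17 (Eastvale, w=30) cum 68
⇒ y* = 5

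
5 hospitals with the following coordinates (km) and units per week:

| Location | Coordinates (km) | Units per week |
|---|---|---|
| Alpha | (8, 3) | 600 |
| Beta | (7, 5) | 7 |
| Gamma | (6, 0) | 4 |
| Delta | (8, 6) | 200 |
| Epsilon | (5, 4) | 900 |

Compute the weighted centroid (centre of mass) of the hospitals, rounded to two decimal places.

(6.41, 3.88)

The minimiser of Σwᵢ‖p−pᵢ‖² is the weighted centroid p* = (Σwᵢpᵢ)/(Σwᵢ).
Σwᵢ = 1711.
Σwᵢxᵢ = 600·8 + 7·7 + 4·6 + 200·8 + 900·5 = 10973.
Σwᵢyᵢ = 600·3 + 7·5 + 4·0 + 200·6 + 900·4 = 6635.
x* = 10973/1711 = 6.41, y* = 6635/1711 = 3.88.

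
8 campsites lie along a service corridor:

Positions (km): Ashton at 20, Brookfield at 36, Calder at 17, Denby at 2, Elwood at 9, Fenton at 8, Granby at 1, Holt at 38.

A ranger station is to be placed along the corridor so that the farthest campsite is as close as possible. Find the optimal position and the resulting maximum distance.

location 19.5, max distance 18.5

The 1-center on a line is the midpoint of the two extreme points: leftmost at 1, rightmost at 38.
Optimal location = (1 + 38)/2 = 19.5; maximum distance = (38 − 1)/2 = 18.5.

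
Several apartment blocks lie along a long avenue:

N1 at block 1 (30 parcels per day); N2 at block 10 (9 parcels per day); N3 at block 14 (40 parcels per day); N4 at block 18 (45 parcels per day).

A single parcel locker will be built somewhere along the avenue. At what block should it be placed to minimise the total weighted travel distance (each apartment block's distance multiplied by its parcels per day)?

x = 14

For a sum of weighted absolute distances on a line, the optimum is the weighted median (not the mean). Total weight W = 124; half-weight = 62.
Sort by position and accumulate weight:
  block 1 (N1, w=30) → cum 30
  block 10 (N2, w=9) → cum 39
  block 14 (N3, w=40) → cum 79  ≥ 62 → median here
  block 18 (N4, w=45) → cum 124
Optimal location: block 14.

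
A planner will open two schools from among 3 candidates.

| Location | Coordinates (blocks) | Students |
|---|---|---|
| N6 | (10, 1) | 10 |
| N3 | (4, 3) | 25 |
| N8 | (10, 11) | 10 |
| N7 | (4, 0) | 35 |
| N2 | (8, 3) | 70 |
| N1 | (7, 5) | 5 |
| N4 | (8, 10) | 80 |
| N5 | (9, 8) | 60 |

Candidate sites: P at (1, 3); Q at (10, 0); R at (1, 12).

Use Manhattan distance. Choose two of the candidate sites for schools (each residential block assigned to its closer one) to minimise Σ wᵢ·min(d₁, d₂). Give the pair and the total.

Evaluate every pair (each demand assigned to the nearer of the two):
  {Q, R}: total = 2195
  {P, Q}: total = 2295
  {P, R}: total = 2465
Best pair: {Q, R} with total 2195.

{Q, R}, total 2195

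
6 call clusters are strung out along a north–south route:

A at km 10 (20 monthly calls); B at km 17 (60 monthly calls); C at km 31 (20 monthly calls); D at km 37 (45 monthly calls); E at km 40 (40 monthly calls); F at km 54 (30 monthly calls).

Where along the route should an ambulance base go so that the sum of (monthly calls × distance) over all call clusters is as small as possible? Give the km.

For a sum of weighted absolute distances on a line, the optimum is the weighted median (not the mean). Total weight W = 215; half-weight = 107.5.
Sort by position and accumulate weight:
  km 10 (A, w=20) → cum 20
  km 17 (B, w=60) → cum 80
  km 31 (C, w=20) → cum 100
  km 37 (D, w=45) → cum 145  ≥ 107.5 → median here
  km 40 (E, w=40) → cum 185
  km 54 (F, w=30) → cum 215
Optimal location: km 37.

x = 37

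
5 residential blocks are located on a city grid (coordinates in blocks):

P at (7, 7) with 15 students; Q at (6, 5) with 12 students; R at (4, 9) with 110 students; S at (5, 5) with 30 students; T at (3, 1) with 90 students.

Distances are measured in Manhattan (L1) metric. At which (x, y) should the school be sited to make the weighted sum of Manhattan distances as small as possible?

(4, 5)

Manhattan distance separates: Σwᵢ(|x−xᵢ|+|y−yᵢ|) = Σwᵢ|x−xᵢ| + Σwᵢ|y−yᵢ|, so x and y are optimised independently as 1-D weighted medians.
Total weight W = 257; half = 128.5.
x-coordinate, sorted with cumulative weight:
  x=3 (T, w=90) cum 90
  x=4 (R, w=110) cum 200  ← median
  x=5 (S, w=30) cum 230
  x=6 (Q, w=12) cum 242
  x=7 (P, w=15) cum 257
⇒ x* = 4
y-coordinate, sorted with cumulative weight:
  y=1 (T, w=90) cum 90
  y=5 (Q, w=12) cum 102
  y=5 (S, w=30) cum 132  ← median
  y=7 (P, w=15) cum 147
  y=9 (R, w=110) cum 257
⇒ y* = 5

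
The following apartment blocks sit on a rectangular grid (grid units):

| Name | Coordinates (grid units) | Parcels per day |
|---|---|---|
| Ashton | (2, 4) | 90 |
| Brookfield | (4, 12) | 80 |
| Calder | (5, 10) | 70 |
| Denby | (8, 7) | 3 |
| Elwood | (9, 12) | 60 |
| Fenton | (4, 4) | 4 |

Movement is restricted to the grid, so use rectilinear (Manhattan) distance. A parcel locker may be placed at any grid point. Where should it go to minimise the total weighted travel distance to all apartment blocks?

Manhattan distance separates: Σwᵢ(|x−xᵢ|+|y−yᵢ|) = Σwᵢ|x−xᵢ| + Σwᵢ|y−yᵢ|, so x and y are optimised independently as 1-D weighted medians.
Total weight W = 307; half = 153.5.
x-coordinate, sorted with cumulative weight:
  x=2 (Ashton, w=90) cum 90
  x=4 (Brookfield, w=80) cum 170  ← median
  x=4 (Fenton, w=4) cum 174
  x=5 (Calder, w=70) cum 244
  x=8 (Denby, w=3) cum 247
  x=9 (Elwood, w=60) cum 307
⇒ x* = 4
y-coordinate, sorted with cumulative weight:
  y=4 (Ashton, w=90) cum 90
  y=4 (Fenton, w=4) cum 94
  y=7 (Denby, w=3) cum 97
  y=10 (Calder, w=70) cum 167  ← median
  y=12 (Brookfield, w=80) cum 247
  y=12 (Elwood, w=60) cum 307
⇒ y* = 10

(4, 10)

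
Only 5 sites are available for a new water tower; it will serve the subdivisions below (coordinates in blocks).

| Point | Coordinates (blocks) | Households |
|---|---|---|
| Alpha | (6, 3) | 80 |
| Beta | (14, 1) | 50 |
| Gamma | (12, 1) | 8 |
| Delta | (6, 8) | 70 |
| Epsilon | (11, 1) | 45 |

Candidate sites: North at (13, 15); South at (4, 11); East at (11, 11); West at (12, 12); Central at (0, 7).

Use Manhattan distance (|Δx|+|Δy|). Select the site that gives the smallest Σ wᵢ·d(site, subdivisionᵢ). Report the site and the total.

Total weighted distance at each candidate:
  North (13, 15): total = 4090
  South (4, 11): total = 3059
  East (11, 11): total = 2788
  West (12, 12): total = 3178
  Central (0, 7): total = 3199
Minimum is at East with total 2788 blocks.

East, total 2788 blocks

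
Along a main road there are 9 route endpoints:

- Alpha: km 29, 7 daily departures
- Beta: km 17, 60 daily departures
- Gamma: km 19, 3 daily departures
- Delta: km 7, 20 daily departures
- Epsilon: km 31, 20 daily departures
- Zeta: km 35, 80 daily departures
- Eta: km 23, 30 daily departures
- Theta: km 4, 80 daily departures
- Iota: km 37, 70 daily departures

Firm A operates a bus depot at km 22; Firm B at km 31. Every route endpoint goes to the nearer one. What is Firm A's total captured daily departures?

The indifferent point is the midpoint (22+31)/2 = 26.5; route endpoints left of it (closer to Firm A at 22) go to Firm A, those right go to Firm B.
  Theta at 4 (w=80) → Firm A
  Delta at 7 (w=20) → Firm A
  Beta at 17 (w=60) → Firm A
  Gamma at 19 (w=3) → Firm A
  Eta at 23 (w=30) → Firm A
  Alpha at 29 (w=7) → Firm B
  Epsilon at 31 (w=20) → Firm B
  Zeta at 35 (w=80) → Firm B
  Iota at 37 (w=70) → Firm B
Firm A captures 193; Firm B captures 177.

193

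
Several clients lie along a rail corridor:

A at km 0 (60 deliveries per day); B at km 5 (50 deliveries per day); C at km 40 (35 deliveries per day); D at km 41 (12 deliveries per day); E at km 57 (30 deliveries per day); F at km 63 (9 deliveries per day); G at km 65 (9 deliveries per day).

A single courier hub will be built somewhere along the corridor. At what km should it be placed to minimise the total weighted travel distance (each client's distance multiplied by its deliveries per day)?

x = 5

For a sum of weighted absolute distances on a line, the optimum is the weighted median (not the mean). Total weight W = 205; half-weight = 102.5.
Sort by position and accumulate weight:
  km 0 (A, w=60) → cum 60
  km 5 (B, w=50) → cum 110  ≥ 102.5 → median here
  km 40 (C, w=35) → cum 145
  km 41 (D, w=12) → cum 157
  km 57 (E, w=30) → cum 187
  km 63 (F, w=9) → cum 196
  km 65 (G, w=9) → cum 205
Optimal location: km 5.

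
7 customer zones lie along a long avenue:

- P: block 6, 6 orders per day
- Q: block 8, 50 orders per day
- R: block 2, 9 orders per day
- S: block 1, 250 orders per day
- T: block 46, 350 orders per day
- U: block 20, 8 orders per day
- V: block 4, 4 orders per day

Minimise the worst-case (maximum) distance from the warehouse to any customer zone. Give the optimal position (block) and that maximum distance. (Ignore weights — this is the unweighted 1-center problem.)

location 23.5, max distance 22.5

The 1-center on a line is the midpoint of the two extreme points: leftmost at 1, rightmost at 46.
Optimal location = (1 + 46)/2 = 23.5; maximum distance = (46 − 1)/2 = 22.5.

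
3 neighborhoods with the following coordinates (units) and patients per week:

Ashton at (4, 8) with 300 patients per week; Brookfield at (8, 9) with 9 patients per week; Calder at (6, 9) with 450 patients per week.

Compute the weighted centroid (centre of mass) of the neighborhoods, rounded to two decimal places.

The minimiser of Σwᵢ‖p−pᵢ‖² is the weighted centroid p* = (Σwᵢpᵢ)/(Σwᵢ).
Σwᵢ = 759.
Σwᵢxᵢ = 300·4 + 9·8 + 450·6 = 3972.
Σwᵢyᵢ = 300·8 + 9·9 + 450·9 = 6531.
x* = 3972/759 = 5.23, y* = 6531/759 = 8.60.

(5.23, 8.60)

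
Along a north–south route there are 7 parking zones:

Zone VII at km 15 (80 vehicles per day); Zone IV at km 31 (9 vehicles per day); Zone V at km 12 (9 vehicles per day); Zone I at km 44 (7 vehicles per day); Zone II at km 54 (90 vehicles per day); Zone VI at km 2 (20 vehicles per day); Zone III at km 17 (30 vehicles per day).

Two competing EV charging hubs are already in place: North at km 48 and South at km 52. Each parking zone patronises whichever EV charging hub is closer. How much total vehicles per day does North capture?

155

The indifferent point is the midpoint (48+52)/2 = 50; parking zones left of it (closer to North at 48) go to North, those right go to South.
  Zone VI at 2 (w=20) → North
  Zone V at 12 (w=9) → North
  Zone VII at 15 (w=80) → North
  Zone III at 17 (w=30) → North
  Zone IV at 31 (w=9) → North
  Zone I at 44 (w=7) → North
  Zone II at 54 (w=90) → South
North captures 155; South captures 90.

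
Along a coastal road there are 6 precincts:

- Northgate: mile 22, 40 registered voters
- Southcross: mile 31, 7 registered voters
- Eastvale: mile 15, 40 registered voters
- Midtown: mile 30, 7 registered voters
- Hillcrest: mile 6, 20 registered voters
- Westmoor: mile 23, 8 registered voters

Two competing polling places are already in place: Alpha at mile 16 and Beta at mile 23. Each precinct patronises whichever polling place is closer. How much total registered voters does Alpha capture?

The indifferent point is the midpoint (16+23)/2 = 19.5; precincts left of it (closer to Alpha at 16) go to Alpha, those right go to Beta.
  Hillcrest at 6 (w=20) → Alpha
  Eastvale at 15 (w=40) → Alpha
  Northgate at 22 (w=40) → Beta
  Westmoor at 23 (w=8) → Beta
  Midtown at 30 (w=7) → Beta
  Southcross at 31 (w=7) → Beta
Alpha captures 60; Beta captures 62.

60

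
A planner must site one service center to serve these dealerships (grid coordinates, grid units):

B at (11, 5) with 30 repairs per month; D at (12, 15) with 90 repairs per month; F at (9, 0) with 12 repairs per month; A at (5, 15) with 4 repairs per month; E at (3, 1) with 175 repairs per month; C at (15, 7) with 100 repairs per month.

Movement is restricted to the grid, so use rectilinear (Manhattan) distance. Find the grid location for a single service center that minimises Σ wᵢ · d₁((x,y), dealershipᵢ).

Manhattan distance separates: Σwᵢ(|x−xᵢ|+|y−yᵢ|) = Σwᵢ|x−xᵢ| + Σwᵢ|y−yᵢ|, so x and y are optimised independently as 1-D weighted medians.
Total weight W = 411; half = 205.5.
x-coordinate, sorted with cumulative weight:
  x=3 (E, w=175) cum 175
  x=5 (A, w=4) cum 179
  x=9 (F, w=12) cum 191
  x=11 (B, w=30) cum 221  ← median
  x=12 (D, w=90) cum 311
  x=15 (C, w=100) cum 411
⇒ x* = 11
y-coordinate, sorted with cumulative weight:
  y=0 (F, w=12) cum 12
  y=1 (E, w=175) cum 187
  y=5 (B, w=30) cum 217  ← median
  y=7 (C, w=100) cum 317
  y=15 (D, w=90) cum 407
  y=15 (A, w=4) cum 411
⇒ y* = 5

(11, 5)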